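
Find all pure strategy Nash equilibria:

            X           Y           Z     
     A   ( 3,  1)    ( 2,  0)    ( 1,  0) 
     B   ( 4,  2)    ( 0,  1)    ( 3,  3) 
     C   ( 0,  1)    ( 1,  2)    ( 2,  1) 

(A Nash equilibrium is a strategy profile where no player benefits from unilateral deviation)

Nash equilibrium: (B, Z)

Work:
Best responses:
  P1 vs X: payoffs [3, 4, 0] → best response B (payoff 4)
  P1 vs Y: payoffs [2, 0, 1] → best response A (payoff 2)
  P1 vs Z: payoffs [1, 3, 2] → best response B (payoff 3)
  P2 vs A: payoffs [1, 0, 0] → best response X (payoff 1)
  P2 vs B: payoffs [2, 1, 3] → best response Z (payoff 3)
  P2 vs C: payoffs [1, 2, 1] → best response Y (payoff 2)
Mutual best responses: (B,Z) → Nash equilibria.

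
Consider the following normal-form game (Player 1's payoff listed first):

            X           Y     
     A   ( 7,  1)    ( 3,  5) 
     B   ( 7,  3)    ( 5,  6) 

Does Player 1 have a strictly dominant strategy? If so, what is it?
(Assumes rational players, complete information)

No strictly dominant strategy exists for Player 1

Work:
A strategy strictly dominates another if it gives a strictly higher payoff against every opponent action. Compare each pair of P1's strategies column-by-column:
  A vs B: [7 vs 7, 3 vs 5] → A does not strictly dominate B (column X: 7 ≤ 7)
  B vs A: [7 vs 7, 5 vs 3] → B does not strictly dominate A (column X: 7 ≤ 7)
No single strategy strictly dominates all others → no strictly dominant strategy.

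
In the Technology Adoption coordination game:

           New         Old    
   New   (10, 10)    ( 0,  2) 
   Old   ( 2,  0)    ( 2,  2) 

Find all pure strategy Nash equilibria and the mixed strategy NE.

Pure NE: (New, New) and (Old, Old); Mixed NE: p = 0.2, q = 0.2

Work:
Check pure NE:
(New, New): (10, 10) - no unilateral deviation beneficial
(Old, Old): (2, 2) - no unilateral deviation beneficial
Mixed NE: P1 plays New with p = 0.2, P2 plays New with q = 0.2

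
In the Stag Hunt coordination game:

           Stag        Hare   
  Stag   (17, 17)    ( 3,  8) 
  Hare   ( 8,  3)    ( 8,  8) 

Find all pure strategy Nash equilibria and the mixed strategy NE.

Pure NE: (Stag, Stag) and (Hare, Hare); Mixed NE: p = 0.3571, q = 0.3571

Work:
Check pure NE:
(Stag, Stag): (17, 17) - no unilateral deviation beneficial
(Hare, Hare): (8, 8) - no unilateral deviation beneficial
Mixed NE: P1 plays Stag with p = 0.3571, P2 plays Stag with q = 0.3571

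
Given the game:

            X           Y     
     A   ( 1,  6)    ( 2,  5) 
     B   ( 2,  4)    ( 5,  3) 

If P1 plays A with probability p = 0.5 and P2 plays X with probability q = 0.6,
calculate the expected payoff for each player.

E[P1] = 2.3, E[P2] = 4.6

Work:
E[P1] = p·q·π₁(A,X) + p·(1-q)·π₁(A,Y) + (1-p)·q·π₁(B,X) + (1-p)·(1-q)·π₁(B,Y)
= 0.5·0.6·1 + 0.5·0.4·2 + 0.5·0.6·2 + 0.5·0.4·5
= 2.3

E[P2] = 4.6 (similar calculation)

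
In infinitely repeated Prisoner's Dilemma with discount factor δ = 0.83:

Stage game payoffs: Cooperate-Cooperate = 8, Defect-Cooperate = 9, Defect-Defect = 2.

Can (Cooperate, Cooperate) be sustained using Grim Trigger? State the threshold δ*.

δ* = 0.1429; since δ = 0.83 ≥ 0.1429, cooperation can be sustained

Work:
For Grim Trigger:
Cooperate forever: 8/(1-δ)
Defect then punished: 9 + 2·δ/(1-δ)
Need: 8/(1-δ) ≥ 9 + 2·δ/(1-δ)
Solving: δ ≥ (T-R)/(T-P) = (9-8)/(9-2) = 0.1429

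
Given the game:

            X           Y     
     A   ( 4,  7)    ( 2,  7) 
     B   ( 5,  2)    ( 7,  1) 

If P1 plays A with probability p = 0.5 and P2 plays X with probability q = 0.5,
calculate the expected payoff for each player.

E[P1] = 4.5, E[P2] = 4.25

Work:
E[P1] = p·q·π₁(A,X) + p·(1-q)·π₁(A,Y) + (1-p)·q·π₁(B,X) + (1-p)·(1-q)·π₁(B,Y)
= 0.5·0.5·4 + 0.5·0.5·2 + 0.5·0.5·5 + 0.5·0.5·7
= 4.5

E[P2] = 4.25 (similar calculation)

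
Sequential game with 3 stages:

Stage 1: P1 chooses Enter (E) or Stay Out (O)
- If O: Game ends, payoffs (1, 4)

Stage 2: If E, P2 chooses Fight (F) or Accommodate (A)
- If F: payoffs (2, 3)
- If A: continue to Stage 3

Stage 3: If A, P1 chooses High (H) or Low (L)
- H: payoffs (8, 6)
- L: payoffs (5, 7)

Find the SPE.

SPE: (E, A, H); Outcome (8, 6)

Work:
Stage 3: P1 chooses H (8 vs 5)
Stage 2: P2: F->3, A->6 (anticipating H). Choose A
Stage 1: P1: O->1, E->8 (anticipating A, H). Choose E
SPE path: E -> A -> H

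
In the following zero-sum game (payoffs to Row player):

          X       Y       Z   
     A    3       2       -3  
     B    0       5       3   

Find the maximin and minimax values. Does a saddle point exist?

Maximin = 0, Minimax = 3, Saddle: False

Work:
Row minimums: [-3, 0] → maximin = 0
Column maximums: [3, 5, 3] → minimax = 3
No saddle point (maximin ≠ minimax). Mixed strategy needed.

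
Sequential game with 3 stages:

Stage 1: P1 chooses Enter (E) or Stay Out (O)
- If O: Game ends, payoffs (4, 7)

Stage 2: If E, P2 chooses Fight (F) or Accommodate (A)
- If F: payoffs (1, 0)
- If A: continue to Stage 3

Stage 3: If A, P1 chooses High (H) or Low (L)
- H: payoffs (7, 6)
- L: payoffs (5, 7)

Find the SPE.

SPE: (E, A, H); Outcome (7, 6)

Work:
Stage 3: P1 chooses H (7 vs 5)
Stage 2: P2: F->0, A->6 (anticipating H). Choose A
Stage 1: P1: O->4, E->7 (anticipating A, H). Choose E
SPE path: E -> A -> H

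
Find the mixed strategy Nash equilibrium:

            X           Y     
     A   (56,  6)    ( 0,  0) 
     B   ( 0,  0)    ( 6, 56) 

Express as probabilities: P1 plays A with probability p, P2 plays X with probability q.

p = 0.9032, q = 0.0968

Work:
Find probabilities that make opponent indifferent:
P2 chooses q to make P1 indifferent between A and B
P1 chooses p to make P2 indifferent between X and Y
Mixed NE: P1 plays (A: 0.9032, B: 0.0968), P2 plays (X: 0.0968, Y: 0.9032)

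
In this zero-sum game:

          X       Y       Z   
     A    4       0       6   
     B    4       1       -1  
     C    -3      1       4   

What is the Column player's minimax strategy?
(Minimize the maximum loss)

Column should play Y, value = 1

Work:
Column player minimizes Row's maximum payoff:
Column X: max payoff to Row = 4
Column Y: max payoff to Row = 1
Column Z: max payoff to Row = 6
Minimum is 1, achieved by column Y.
Minimax strategy: Y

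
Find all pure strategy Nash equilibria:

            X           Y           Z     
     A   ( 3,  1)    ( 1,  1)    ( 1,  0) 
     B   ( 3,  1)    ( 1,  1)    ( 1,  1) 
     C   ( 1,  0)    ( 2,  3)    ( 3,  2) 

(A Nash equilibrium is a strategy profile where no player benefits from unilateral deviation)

Nash equilibrium: (A, X), (B, X), (C, Y)

Work:
Best responses:
  P1 vs X: payoffs [3, 3, 1] → best response A/B (payoff 3)
  P1 vs Y: payoffs [1, 1, 2] → best response C (payoff 2)
  P1 vs Z: payoffs [1, 1, 3] → best response C (payoff 3)
  P2 vs A: payoffs [1, 1, 0] → best response X/Y (payoff 1)
  P2 vs B: payoffs [1, 1, 1] → best response X/Y/Z (payoff 1)
  P2 vs C: payoffs [0, 3, 2] → best response Y (payoff 3)
Mutual best responses: (A,X), (B,X), (C,Y) → Nash equilibria.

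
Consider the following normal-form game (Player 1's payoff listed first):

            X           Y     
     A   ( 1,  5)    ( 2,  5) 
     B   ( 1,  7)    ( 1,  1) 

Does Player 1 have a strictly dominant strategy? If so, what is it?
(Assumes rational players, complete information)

No strictly dominant strategy exists for Player 1

Work:
A strategy strictly dominates another if it gives a strictly higher payoff against every opponent action. Compare each pair of P1's strategies column-by-column:
  A vs B: [1 vs 1, 2 vs 1] → A does not strictly dominate B (column X: 1 ≤ 1)
  B vs A: [1 vs 1, 1 vs 2] → B does not strictly dominate A (column X: 1 ≤ 1)
No single strategy strictly dominates all others → no strictly dominant strategy.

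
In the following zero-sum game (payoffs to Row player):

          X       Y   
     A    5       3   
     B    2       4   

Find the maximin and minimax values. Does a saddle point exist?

Maximin = 3, Minimax = 4, Saddle: False

Work:
Row minimums: [3, 2] → maximin = 3
Column maximums: [5, 4] → minimax = 4
No saddle point (maximin ≠ minimax). Mixed strategy needed.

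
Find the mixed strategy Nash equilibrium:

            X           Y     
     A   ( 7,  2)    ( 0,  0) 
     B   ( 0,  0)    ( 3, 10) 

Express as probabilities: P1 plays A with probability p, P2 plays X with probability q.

p = 0.8333, q = 0.3

Work:
Find probabilities that make opponent indifferent:
P2 chooses q to make P1 indifferent between A and B
P1 chooses p to make P2 indifferent between X and Y
Mixed NE: P1 plays (A: 0.8333, B: 0.1667), P2 plays (X: 0.3, Y: 0.7)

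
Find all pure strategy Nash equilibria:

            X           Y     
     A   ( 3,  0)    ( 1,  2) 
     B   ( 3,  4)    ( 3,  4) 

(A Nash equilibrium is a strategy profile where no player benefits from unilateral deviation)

Nash equilibrium: (B, X), (B, Y)

Work:
Best responses:
  P1 vs X: payoffs [3, 3] → best response A/B (payoff 3)
  P1 vs Y: payoffs [1, 3] → best response B (payoff 3)
  P2 vs A: payoffs [0, 2] → best response Y (payoff 2)
  P2 vs B: payoffs [4, 4] → best response X/Y (payoff 4)
Mutual best responses: (B,X), (B,Y) → Nash equilibria.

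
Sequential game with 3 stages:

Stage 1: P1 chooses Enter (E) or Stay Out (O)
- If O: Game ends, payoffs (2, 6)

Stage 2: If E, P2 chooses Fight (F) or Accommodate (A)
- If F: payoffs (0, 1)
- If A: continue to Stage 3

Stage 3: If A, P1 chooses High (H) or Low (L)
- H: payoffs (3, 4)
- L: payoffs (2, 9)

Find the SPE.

SPE: (E, A, H); Outcome (3, 4)

Work:
Stage 3: P1 chooses H (3 vs 2)
Stage 2: P2: F->1, A->4 (anticipating H). Choose A
Stage 1: P1: O->2, E->3 (anticipating A, H). Choose E
SPE path: E -> A -> H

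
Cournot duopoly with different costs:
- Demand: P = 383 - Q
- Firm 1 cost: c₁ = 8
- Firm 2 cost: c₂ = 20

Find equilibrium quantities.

q₁* = 129.0, q₂* = 117.0

Work:
Reaction: q₁ = (383 - 8 - q₂)/2
Reaction: q₂ = (383 - 20 - q₁)/2
Solve simultaneously:
q₁* = (383 - 2×8 + 20)/3 = 129.0
q₂* = (383 - 2×20 + 8)/3 = 117.0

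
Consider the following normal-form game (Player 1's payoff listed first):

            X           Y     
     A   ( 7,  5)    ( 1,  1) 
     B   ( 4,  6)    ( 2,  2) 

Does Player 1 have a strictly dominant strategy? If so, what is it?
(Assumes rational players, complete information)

No strictly dominant strategy exists for Player 1

Work:
A strategy strictly dominates another if it gives a strictly higher payoff against every opponent action. Compare each pair of P1's strategies column-by-column:
  A vs B: [7 vs 4, 1 vs 2] → A does not strictly dominate B (column Y: 1 ≤ 2)
  B vs A: [4 vs 7, 2 vs 1] → B does not strictly dominate A (column X: 4 ≤ 7)
No single strategy strictly dominates all others → no strictly dominant strategy.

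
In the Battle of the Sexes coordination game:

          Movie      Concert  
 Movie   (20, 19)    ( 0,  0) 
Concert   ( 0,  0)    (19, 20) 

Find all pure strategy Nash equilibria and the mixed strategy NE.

Pure NE: (Movie, Movie) and (Concert, Concert); Mixed NE: p = 0.5128, q = 0.4872

Work:
Check pure NE:
(Movie, Movie): (20, 19) - no unilateral deviation beneficial
(Concert, Concert): (19, 20) - no unilateral deviation beneficial
Mixed NE: P1 plays Movie with p = 0.5128, P2 plays Movie with q = 0.4872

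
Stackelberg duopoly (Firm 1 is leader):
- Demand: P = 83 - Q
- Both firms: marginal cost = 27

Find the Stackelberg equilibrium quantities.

q₁* (leader) = 28.0, q₂* (follower) = 14.0

Work:
Follower's reaction: q₂ = (a - c - q₁)/2
Leader substitutes: π₁ = q₁·(a - q₁ - (a-c-q₁)/2 - c)
FOC: q₁* = (83 - 27)/2 = 28.00
Then: q₂* = (83 - 27 - 28.0)/2 = 14.00
Leader has first-mover advantage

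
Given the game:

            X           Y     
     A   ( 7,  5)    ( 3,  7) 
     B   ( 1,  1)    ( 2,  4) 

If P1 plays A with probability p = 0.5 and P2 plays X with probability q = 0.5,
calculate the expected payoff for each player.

E[P1] = 3.25, E[P2] = 4.25

Work:
E[P1] = p·q·π₁(A,X) + p·(1-q)·π₁(A,Y) + (1-p)·q·π₁(B,X) + (1-p)·(1-q)·π₁(B,Y)
= 0.5·0.5·7 + 0.5·0.5·3 + 0.5·0.5·1 + 0.5·0.5·2
= 3.25

E[P2] = 4.25 (similar calculation)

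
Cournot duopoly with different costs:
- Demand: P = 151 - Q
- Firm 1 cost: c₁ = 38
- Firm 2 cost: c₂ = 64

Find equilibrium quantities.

q₁* = 46.33, q₂* = 20.33

Work:
Reaction: q₁ = (151 - 38 - q₂)/2
Reaction: q₂ = (151 - 64 - q₁)/2
Solve simultaneously:
q₁* = (151 - 2×38 + 64)/3 = 46.33
q₂* = (151 - 2×64 + 38)/3 = 20.33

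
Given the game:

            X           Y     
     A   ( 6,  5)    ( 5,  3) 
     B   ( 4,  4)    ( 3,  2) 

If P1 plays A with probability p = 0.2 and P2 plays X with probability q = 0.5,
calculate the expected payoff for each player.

E[P1] = 3.9, E[P2] = 3.2

Work:
E[P1] = p·q·π₁(A,X) + p·(1-q)·π₁(A,Y) + (1-p)·q·π₁(B,X) + (1-p)·(1-q)·π₁(B,Y)
= 0.2·0.5·6 + 0.2·0.5·5 + 0.8·0.5·4 + 0.8·0.5·3
= 3.9

E[P2] = 3.2 (similar calculation)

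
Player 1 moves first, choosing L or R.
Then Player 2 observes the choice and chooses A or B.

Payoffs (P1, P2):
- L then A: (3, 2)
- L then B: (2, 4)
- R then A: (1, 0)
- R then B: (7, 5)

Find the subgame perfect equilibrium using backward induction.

P1 plays R, P2 plays B after L and B after R; Payoff (7, 5)

Work:
Backward induction:
After L: P2 chooses B → P1 gets 2
After R: P2 chooses B → P1 gets 7
P1 chooses R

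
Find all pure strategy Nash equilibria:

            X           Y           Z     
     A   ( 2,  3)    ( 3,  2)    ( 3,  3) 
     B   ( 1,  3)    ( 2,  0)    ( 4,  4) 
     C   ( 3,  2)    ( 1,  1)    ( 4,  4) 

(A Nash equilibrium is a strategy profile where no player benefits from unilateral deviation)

Nash equilibrium: (B, Z), (C, Z)

Work:
Best responses:
  P1 vs X: payoffs [2, 1, 3] → best response C (payoff 3)
  P1 vs Y: payoffs [3, 2, 1] → best response A (payoff 3)
  P1 vs Z: payoffs [3, 4, 4] → best response B/C (payoff 4)
  P2 vs A: payoffs [3, 2, 3] → best response X/Z (payoff 3)
  P2 vs B: payoffs [3, 0, 4] → best response Z (payoff 4)
  P2 vs C: payoffs [2, 1, 4] → best response Z (payoff 4)
Mutual best responses: (B,Z), (C,Z) → Nash equilibria.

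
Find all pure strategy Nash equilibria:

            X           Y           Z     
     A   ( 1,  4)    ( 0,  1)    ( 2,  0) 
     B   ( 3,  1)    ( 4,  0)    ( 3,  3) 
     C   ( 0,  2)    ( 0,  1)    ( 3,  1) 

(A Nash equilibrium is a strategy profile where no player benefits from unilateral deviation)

Nash equilibrium: (B, Z)

Work:
Best responses:
  P1 vs X: payoffs [1, 3, 0] → best response B (payoff 3)
  P1 vs Y: payoffs [0, 4, 0] → best response B (payoff 4)
  P1 vs Z: payoffs [2, 3, 3] → best response B/C (payoff 3)
  P2 vs A: payoffs [4, 1, 0] → best response X (payoff 4)
  P2 vs B: payoffs [1, 0, 3] → best response Z (payoff 3)
  P2 vs C: payoffs [2, 1, 1] → best response X (payoff 2)
Mutual best responses: (B,Z) → Nash equilibria.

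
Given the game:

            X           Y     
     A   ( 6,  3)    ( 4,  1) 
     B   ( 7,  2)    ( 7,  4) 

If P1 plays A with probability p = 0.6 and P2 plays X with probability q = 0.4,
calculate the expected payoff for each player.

E[P1] = 5.68, E[P2] = 2.36

Work:
E[P1] = p·q·π₁(A,X) + p·(1-q)·π₁(A,Y) + (1-p)·q·π₁(B,X) + (1-p)·(1-q)·π₁(B,Y)
= 0.6·0.4·6 + 0.6·0.6·4 + 0.4·0.4·7 + 0.4·0.6·7
= 5.68

E[P2] = 2.36 (similar calculation)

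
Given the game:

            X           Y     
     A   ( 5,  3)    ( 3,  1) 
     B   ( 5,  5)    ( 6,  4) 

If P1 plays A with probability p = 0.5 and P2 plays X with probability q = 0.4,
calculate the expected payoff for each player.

E[P1] = 4.7, E[P2] = 3.1

Work:
E[P1] = p·q·π₁(A,X) + p·(1-q)·π₁(A,Y) + (1-p)·q·π₁(B,X) + (1-p)·(1-q)·π₁(B,Y)
= 0.5·0.4·5 + 0.5·0.6·3 + 0.5·0.4·5 + 0.5·0.6·6
= 4.7

E[P2] = 3.1 (similar calculation)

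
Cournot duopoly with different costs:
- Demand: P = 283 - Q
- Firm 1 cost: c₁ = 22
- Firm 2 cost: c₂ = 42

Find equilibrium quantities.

q₁* = 93.67, q₂* = 73.67

Work:
Reaction: q₁ = (283 - 22 - q₂)/2
Reaction: q₂ = (283 - 42 - q₁)/2
Solve simultaneously:
q₁* = (283 - 2×22 + 42)/3 = 93.67
q₂* = (283 - 2×42 + 22)/3 = 73.67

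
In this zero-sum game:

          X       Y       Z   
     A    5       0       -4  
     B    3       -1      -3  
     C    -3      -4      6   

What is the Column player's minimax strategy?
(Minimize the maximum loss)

Column should play Y, value = 0

Work:
Column player minimizes Row's maximum payoff:
Column X: max payoff to Row = 5
Column Y: max payoff to Row = 0
Column Z: max payoff to Row = 6
Minimum is 0, achieved by column Y.
Minimax strategy: Y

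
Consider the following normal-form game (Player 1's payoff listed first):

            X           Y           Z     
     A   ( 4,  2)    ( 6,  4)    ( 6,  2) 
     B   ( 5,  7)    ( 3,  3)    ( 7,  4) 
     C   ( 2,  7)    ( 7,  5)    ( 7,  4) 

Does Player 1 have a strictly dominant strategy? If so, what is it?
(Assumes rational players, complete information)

No strictly dominant strategy exists for Player 1

Work:
A strategy strictly dominates another if it gives a strictly higher payoff against every opponent action. Compare each pair of P1's strategies column-by-column:
  A vs B: [4 vs 5, 6 vs 3, 6 vs 7] → A does not strictly dominate B (column X: 4 ≤ 5)
  A vs C: [4 vs 2, 6 vs 7, 6 vs 7] → A does not strictly dominate C (column Y: 6 ≤ 7)
  B vs A: [5 vs 4, 3 vs 6, 7 vs 6] → B does not strictly dominate A (column Y: 3 ≤ 6)
  B vs C: [5 vs 2, 3 vs 7, 7 vs 7] → B does not strictly dominate C (column Y: 3 ≤ 7)
  C vs A: [2 vs 4, 7 vs 6, 7 vs 6] → C does not strictly dominate A (column X: 2 ≤ 4)
  C vs B: [2 vs 5, 7 vs 3, 7 vs 7] → C does not strictly dominate B (column X: 2 ≤ 5)
No single strategy strictly dominates all others → no strictly dominant strategy.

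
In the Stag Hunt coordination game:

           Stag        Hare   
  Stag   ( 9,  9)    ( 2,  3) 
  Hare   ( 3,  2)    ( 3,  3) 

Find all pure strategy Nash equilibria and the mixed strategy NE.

Pure NE: (Stag, Stag) and (Hare, Hare); Mixed NE: p = 0.1429, q = 0.1429

Work:
Check pure NE:
(Stag, Stag): (9, 9) - no unilateral deviation beneficial
(Hare, Hare): (3, 3) - no unilateral deviation beneficial
Mixed NE: P1 plays Stag with p = 0.1429, P2 plays Stag with q = 0.1429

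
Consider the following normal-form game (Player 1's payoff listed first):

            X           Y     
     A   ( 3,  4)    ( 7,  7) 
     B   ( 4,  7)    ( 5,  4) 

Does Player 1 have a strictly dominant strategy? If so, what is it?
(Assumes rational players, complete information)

No strictly dominant strategy exists for Player 1

Work:
A strategy strictly dominates another if it gives a strictly higher payoff against every opponent action. Compare each pair of P1's strategies column-by-column:
  A vs B: [3 vs 4, 7 vs 5] → A does not strictly dominate B (column X: 3 ≤ 4)
  B vs A: [4 vs 3, 5 vs 7] → B does not strictly dominate A (column Y: 5 ≤ 7)
No single strategy strictly dominates all others → no strictly dominant strategy.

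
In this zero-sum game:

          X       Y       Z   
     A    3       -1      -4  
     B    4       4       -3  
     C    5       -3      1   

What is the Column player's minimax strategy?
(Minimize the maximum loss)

Column should play Z, value = 1

Work:
Column player minimizes Row's maximum payoff:
Column X: max payoff to Row = 5
Column Y: max payoff to Row = 4
Column Z: max payoff to Row = 1
Minimum is 1, achieved by column Z.
Minimax strategy: Z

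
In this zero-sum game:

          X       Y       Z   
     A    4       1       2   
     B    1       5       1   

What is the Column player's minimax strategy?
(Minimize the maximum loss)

Column should play Z, value = 2

Work:
Column player minimizes Row's maximum payoff:
Column X: max payoff to Row = 4
Column Y: max payoff to Row = 5
Column Z: max payoff to Row = 2
Minimum is 2, achieved by column Z.
Minimax strategy: Z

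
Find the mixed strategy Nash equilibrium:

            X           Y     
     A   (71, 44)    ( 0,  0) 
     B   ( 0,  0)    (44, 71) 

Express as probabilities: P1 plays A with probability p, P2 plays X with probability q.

p = 0.6174, q = 0.3826

Work:
Find probabilities that make opponent indifferent:
P2 chooses q to make P1 indifferent between A and B
P1 chooses p to make P2 indifferent between X and Y
Mixed NE: P1 plays (A: 0.6174, B: 0.3826), P2 plays (X: 0.3826, Y: 0.6174)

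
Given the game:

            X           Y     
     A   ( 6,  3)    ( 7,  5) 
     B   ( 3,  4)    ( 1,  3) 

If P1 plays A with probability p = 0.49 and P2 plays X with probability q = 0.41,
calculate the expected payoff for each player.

E[P1] = 4.1573, E[P2] = 3.7873

Work:
E[P1] = p·q·π₁(A,X) + p·(1-q)·π₁(A,Y) + (1-p)·q·π₁(B,X) + (1-p)·(1-q)·π₁(B,Y)
= 0.49·0.41·6 + 0.49·0.59·7 + 0.51·0.41·3 + 0.51·0.59·1
= 4.1573

E[P2] = 3.7873 (similar calculation)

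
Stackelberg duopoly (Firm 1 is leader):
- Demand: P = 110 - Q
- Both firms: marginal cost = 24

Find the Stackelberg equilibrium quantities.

q₁* (leader) = 43.0, q₂* (follower) = 21.5

Work:
Follower's reaction: q₂ = (a - c - q₁)/2
Leader substitutes: π₁ = q₁·(a - q₁ - (a-c-q₁)/2 - c)
FOC: q₁* = (110 - 24)/2 = 43.00
Then: q₂* = (110 - 24 - 43.0)/2 = 21.50
Leader has first-mover advantage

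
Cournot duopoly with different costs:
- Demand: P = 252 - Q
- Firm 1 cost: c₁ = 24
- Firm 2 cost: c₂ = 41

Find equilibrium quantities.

q₁* = 81.67, q₂* = 64.67

Work:
Reaction: q₁ = (252 - 24 - q₂)/2
Reaction: q₂ = (252 - 41 - q₁)/2
Solve simultaneously:
q₁* = (252 - 2×24 + 41)/3 = 81.67
q₂* = (252 - 2×41 + 24)/3 = 64.67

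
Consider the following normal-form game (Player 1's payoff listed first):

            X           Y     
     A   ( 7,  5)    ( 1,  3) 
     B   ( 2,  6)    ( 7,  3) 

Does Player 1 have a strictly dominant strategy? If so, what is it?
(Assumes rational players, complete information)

No strictly dominant strategy exists for Player 1

Work:
A strategy strictly dominates another if it gives a strictly higher payoff against every opponent action. Compare each pair of P1's strategies column-by-column:
  A vs B: [7 vs 2, 1 vs 7] → A does not strictly dominate B (column Y: 1 ≤ 7)
  B vs A: [2 vs 7, 7 vs 1] → B does not strictly dominate A (column X: 2 ≤ 7)
No single strategy strictly dominates all others → no strictly dominant strategy.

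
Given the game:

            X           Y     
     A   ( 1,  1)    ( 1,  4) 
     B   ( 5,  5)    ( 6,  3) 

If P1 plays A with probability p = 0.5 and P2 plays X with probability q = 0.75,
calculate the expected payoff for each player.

E[P1] = 3.125, E[P2] = 3.125

Work:
E[P1] = p·q·π₁(A,X) + p·(1-q)·π₁(A,Y) + (1-p)·q·π₁(B,X) + (1-p)·(1-q)·π₁(B,Y)
= 0.5·0.75·1 + 0.5·0.25·1 + 0.5·0.75·5 + 0.5·0.25·6
= 3.125

E[P2] = 3.125 (similar calculation)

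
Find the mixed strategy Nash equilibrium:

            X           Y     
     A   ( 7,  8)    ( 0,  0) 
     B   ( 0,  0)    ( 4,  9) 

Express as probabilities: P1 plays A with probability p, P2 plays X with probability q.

p = 0.5294, q = 0.3636

Work:
Find probabilities that make opponent indifferent:
P2 chooses q to make P1 indifferent between A and B
P1 chooses p to make P2 indifferent between X and Y
Mixed NE: P1 plays (A: 0.5294, B: 0.4706), P2 plays (X: 0.3636, Y: 0.6364)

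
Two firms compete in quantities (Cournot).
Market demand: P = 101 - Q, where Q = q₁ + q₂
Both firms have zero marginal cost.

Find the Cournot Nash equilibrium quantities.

q₁* = q₂* = 33.67; P* = 33.67

Work:
Profit: π_i = P·q_i = (a - q_i - q_j)·q_i
FOC: ∂π_i/∂q_i = a - 2q_i - q_j = 0
Reaction function: q_i = (101 - q_j)/2
Symmetry: q* = 101/3 = 33.67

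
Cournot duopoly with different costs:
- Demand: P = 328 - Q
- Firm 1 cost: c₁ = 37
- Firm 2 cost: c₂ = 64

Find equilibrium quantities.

q₁* = 106.0, q₂* = 79.0

Work:
Reaction: q₁ = (328 - 37 - q₂)/2
Reaction: q₂ = (328 - 64 - q₁)/2
Solve simultaneously:
q₁* = (328 - 2×37 + 64)/3 = 106.0
q₂* = (328 - 2×64 + 37)/3 = 79.0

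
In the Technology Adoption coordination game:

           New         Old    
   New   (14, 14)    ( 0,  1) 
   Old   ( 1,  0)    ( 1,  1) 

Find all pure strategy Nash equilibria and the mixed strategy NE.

Pure NE: (New, New) and (Old, Old); Mixed NE: p = 0.0714, q = 0.0714

Work:
Check pure NE:
(New, New): (14, 14) - no unilateral deviation beneficial
(Old, Old): (1, 1) - no unilateral deviation beneficial
Mixed NE: P1 plays New with p = 0.0714, P2 plays New with q = 0.0714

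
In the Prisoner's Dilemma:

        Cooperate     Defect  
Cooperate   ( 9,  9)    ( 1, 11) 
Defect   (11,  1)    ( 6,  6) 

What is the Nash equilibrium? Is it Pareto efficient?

(Defect, Defect) is NE; not Pareto efficient

Work:
Defect dominates Cooperate for both players:
If P2 cooperates: Defect (11) > Cooperate (9)
If P2 defects: Defect (6) > Cooperate (1)
NE: (Defect, Defect) with payoff (6, 6)
But (Cooperate, Cooperate) = (9, 9) Pareto dominates (6, 6)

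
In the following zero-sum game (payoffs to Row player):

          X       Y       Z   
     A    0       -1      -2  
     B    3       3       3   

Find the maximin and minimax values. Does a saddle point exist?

Maximin = 3, Minimax = 3, Saddle: True

Work:
Row minimums: [-2, 3] → maximin = 3
Column maximums: [3, 3, 3] → minimax = 3
Saddle point exists! Game value = 3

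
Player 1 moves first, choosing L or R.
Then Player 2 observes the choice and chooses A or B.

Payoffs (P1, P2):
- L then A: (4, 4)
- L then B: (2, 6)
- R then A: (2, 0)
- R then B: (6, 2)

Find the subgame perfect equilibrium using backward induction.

P1 plays R, P2 plays B after L and B after R; Payoff (6, 2)

Work:
Backward induction:
After L: P2 chooses B → P1 gets 2
After R: P2 chooses B → P1 gets 6
P1 chooses R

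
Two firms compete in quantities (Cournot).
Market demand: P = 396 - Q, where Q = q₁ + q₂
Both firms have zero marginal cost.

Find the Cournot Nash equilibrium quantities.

q₁* = q₂* = 132.0; P* = 132.0

Work:
Profit: π_i = P·q_i = (a - q_i - q_j)·q_i
FOC: ∂π_i/∂q_i = a - 2q_i - q_j = 0
Reaction function: q_i = (396 - q_j)/2
Symmetry: q* = 396/3 = 132.0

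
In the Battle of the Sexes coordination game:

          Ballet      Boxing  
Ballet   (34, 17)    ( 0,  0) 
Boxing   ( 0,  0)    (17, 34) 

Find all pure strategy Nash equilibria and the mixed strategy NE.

Pure NE: (Ballet, Ballet) and (Boxing, Boxing); Mixed NE: p = 0.6667, q = 0.3333

Work:
Check pure NE:
(Ballet, Ballet): (34, 17) - no unilateral deviation beneficial
(Boxing, Boxing): (17, 34) - no unilateral deviation beneficial
Mixed NE: P1 plays Ballet with p = 0.6667, P2 plays Ballet with q = 0.3333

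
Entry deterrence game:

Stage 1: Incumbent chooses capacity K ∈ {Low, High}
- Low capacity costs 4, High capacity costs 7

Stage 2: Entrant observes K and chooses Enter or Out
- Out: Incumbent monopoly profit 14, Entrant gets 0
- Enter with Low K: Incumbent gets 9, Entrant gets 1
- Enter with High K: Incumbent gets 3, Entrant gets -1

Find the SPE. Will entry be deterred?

SPE: (High, Enter|Low, Out|High); Entry deterred. Incumbent net profit = 7

Work:
After Low K: Entrant enters (1 > 0)
After High K: Entrant stays out (-1 < 0)
Incumbent: Low → 9−4=5, High → 14−7=7
Incumbent chooses High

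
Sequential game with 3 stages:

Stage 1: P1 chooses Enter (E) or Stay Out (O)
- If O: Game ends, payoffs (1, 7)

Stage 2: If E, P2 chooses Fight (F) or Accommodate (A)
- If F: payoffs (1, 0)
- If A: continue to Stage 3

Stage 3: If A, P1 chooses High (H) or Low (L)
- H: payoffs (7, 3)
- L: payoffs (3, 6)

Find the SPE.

SPE: (E, A, H); Outcome (7, 3)

Work:
Stage 3: P1 chooses H (7 vs 3)
Stage 2: P2: F->0, A->3 (anticipating H). Choose A
Stage 1: P1: O->1, E->7 (anticipating A, H). Choose E
SPE path: E -> A -> H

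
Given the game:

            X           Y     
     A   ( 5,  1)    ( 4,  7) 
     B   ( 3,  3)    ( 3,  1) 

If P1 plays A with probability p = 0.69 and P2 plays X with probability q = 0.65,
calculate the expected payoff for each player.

E[P1] = 4.1385, E[P2] = 2.852

Work:
E[P1] = p·q·π₁(A,X) + p·(1-q)·π₁(A,Y) + (1-p)·q·π₁(B,X) + (1-p)·(1-q)·π₁(B,Y)
= 0.69·0.65·5 + 0.69·0.35·4 + 0.31·0.65·3 + 0.31·0.35·3
= 4.1385

E[P2] = 2.852 (similar calculation)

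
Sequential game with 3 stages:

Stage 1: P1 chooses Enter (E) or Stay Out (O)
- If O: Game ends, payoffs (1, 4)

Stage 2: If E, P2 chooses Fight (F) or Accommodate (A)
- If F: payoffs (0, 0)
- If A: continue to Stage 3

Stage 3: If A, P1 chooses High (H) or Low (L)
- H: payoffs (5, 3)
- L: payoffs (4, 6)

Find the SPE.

SPE: (E, A, H); Outcome (5, 3)

Work:
Stage 3: P1 chooses H (5 vs 4)
Stage 2: P2: F->0, A->3 (anticipating H). Choose A
Stage 1: P1: O->1, E->5 (anticipating A, H). Choose E
SPE path: E -> A -> H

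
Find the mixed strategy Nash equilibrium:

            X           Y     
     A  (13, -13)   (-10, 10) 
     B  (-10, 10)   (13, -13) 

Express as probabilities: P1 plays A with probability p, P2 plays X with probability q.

p = 0.5, q = 0.5

Work:
Find probabilities that make opponent indifferent:
P2 chooses q to make P1 indifferent between A and B
P1 chooses p to make P2 indifferent between X and Y
Mixed NE: P1 plays (A: 0.5, B: 0.5), P2 plays (X: 0.5, Y: 0.5)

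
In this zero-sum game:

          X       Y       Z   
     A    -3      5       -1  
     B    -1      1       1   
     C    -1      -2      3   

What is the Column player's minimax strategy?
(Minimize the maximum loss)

Column should play X, value = -1

Work:
Column player minimizes Row's maximum payoff:
Column X: max payoff to Row = -1
Column Y: max payoff to Row = 5
Column Z: max payoff to Row = 3
Minimum is -1, achieved by column X.
Minimax strategy: X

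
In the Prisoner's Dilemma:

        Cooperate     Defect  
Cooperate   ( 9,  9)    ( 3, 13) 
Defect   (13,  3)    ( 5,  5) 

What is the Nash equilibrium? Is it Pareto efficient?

(Defect, Defect) is NE; not Pareto efficient

Work:
Defect dominates Cooperate for both players:
If P2 cooperates: Defect (13) > Cooperate (9)
If P2 defects: Defect (5) > Cooperate (3)
NE: (Defect, Defect) with payoff (5, 5)
But (Cooperate, Cooperate) = (9, 9) Pareto dominates (5, 5)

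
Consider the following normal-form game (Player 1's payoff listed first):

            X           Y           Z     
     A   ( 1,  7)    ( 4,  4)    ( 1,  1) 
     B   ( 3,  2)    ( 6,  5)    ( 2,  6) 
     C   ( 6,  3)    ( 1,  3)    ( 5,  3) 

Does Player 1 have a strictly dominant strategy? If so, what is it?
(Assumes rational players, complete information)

No strictly dominant strategy exists for Player 1

Work:
A strategy strictly dominates another if it gives a strictly higher payoff against every opponent action. Compare each pair of P1's strategies column-by-column:
  A vs B: [1 vs 3, 4 vs 6, 1 vs 2] → A does not strictly dominate B (column X: 1 ≤ 3)
  A vs C: [1 vs 6, 4 vs 1, 1 vs 5] → A does not strictly dominate C (column X: 1 ≤ 6)
  B vs A: [3 vs 1, 6 vs 4, 2 vs 1] → B strictly dominates A
  B vs C: [3 vs 6, 6 vs 1, 2 vs 5] → B does not strictly dominate C (column X: 3 ≤ 6)
  C vs A: [6 vs 1, 1 vs 4, 5 vs 1] → C does not strictly dominate A (column Y: 1 ≤ 4)
  C vs B: [6 vs 3, 1 vs 6, 5 vs 2] → C does not strictly dominate B (column Y: 1 ≤ 6)
No single strategy strictly dominates all others → no strictly dominant strategy.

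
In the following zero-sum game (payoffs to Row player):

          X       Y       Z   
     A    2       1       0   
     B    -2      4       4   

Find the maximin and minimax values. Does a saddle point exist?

Maximin = 0, Minimax = 2, Saddle: False

Work:
Row minimums: [0, -2] → maximin = 0
Column maximums: [2, 4, 4] → minimax = 2
No saddle point (maximin ≠ minimax). Mixed strategy needed.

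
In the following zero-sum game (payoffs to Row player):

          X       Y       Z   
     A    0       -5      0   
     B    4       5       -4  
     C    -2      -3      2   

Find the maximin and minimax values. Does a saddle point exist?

Maximin = -3, Minimax = 2, Saddle: False

Work:
Row minimums: [-5, -4, -3] → maximin = -3
Column maximums: [4, 5, 2] → minimax = 2
No saddle point (maximin ≠ minimax). Mixed strategy needed.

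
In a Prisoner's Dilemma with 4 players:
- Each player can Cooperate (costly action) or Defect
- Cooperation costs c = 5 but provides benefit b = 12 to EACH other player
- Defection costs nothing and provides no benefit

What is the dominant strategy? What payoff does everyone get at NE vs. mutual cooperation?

Dominant: Defect; NE payoff = 0; Coop payoff = 31

Work:
Defect dominates (saves cost c = 5, benefit to others is external)
NE: All defect → everyone gets 0
If all cooperate: each receives (3)×12 - 5 = 31
Social dilemma: 31 > 0 but NE gives 0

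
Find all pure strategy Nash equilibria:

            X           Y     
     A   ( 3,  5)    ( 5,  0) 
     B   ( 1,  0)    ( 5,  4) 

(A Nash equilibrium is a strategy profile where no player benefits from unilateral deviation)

Nash equilibrium: (A, X), (B, Y)

Work:
Best responses:
  P1 vs X: payoffs [3, 1] → best response A (payoff 3)
  P1 vs Y: payoffs [5, 5] → best response A/B (payoff 5)
  P2 vs A: payoffs [5, 0] → best response X (payoff 5)
  P2 vs B: payoffs [0, 4] → best response Y (payoff 4)
Mutual best responses: (A,X), (B,Y) → Nash equilibria.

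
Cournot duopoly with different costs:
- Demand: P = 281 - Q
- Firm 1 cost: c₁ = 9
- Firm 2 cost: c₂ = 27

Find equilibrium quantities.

q₁* = 96.67, q₂* = 78.67

Work:
Reaction: q₁ = (281 - 9 - q₂)/2
Reaction: q₂ = (281 - 27 - q₁)/2
Solve simultaneously:
q₁* = (281 - 2×9 + 27)/3 = 96.67
q₂* = (281 - 2×27 + 9)/3 = 78.67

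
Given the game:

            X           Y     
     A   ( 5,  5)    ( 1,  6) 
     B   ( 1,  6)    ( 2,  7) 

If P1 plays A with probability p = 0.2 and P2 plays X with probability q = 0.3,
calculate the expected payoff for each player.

E[P1] = 1.8, E[P2] = 6.5

Work:
E[P1] = p·q·π₁(A,X) + p·(1-q)·π₁(A,Y) + (1-p)·q·π₁(B,X) + (1-p)·(1-q)·π₁(B,Y)
= 0.2·0.3·5 + 0.2·0.7·1 + 0.8·0.3·1 + 0.8·0.7·2
= 1.8

E[P2] = 6.5 (similar calculation)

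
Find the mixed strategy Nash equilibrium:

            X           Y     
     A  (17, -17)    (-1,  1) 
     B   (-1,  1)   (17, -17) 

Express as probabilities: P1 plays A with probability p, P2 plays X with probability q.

p = 0.5, q = 0.5

Work:
Find probabilities that make opponent indifferent:
P2 chooses q to make P1 indifferent between A and B
P1 chooses p to make P2 indifferent between X and Y
Mixed NE: P1 plays (A: 0.5, B: 0.5), P2 plays (X: 0.5, Y: 0.5)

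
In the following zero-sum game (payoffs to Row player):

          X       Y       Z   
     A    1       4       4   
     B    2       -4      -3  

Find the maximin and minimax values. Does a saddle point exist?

Maximin = 1, Minimax = 2, Saddle: False

Work:
Row minimums: [1, -4] → maximin = 1
Column maximums: [2, 4, 4] → minimax = 2
No saddle point (maximin ≠ minimax). Mixed strategy needed.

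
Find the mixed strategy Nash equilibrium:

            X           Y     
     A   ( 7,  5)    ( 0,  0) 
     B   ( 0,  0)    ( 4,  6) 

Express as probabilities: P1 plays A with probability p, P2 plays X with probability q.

p = 0.5455, q = 0.3636

Work:
Find probabilities that make opponent indifferent:
P2 chooses q to make P1 indifferent between A and B
P1 chooses p to make P2 indifferent between X and Y
Mixed NE: P1 plays (A: 0.5455, B: 0.4545), P2 plays (X: 0.3636, Y: 0.6364)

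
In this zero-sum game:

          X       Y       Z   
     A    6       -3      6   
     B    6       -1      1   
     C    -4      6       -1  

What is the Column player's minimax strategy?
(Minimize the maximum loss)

Column should play X or Y or Z (all achieve the minimum), value = 6

Work:
Column player minimizes Row's maximum payoff:
Column X: max payoff to Row = 6
Column Y: max payoff to Row = 6
Column Z: max payoff to Row = 6
Minimum is 6, achieved by columns X, Y, Z (tied).
Each of X or Y or Z is a minimax strategy.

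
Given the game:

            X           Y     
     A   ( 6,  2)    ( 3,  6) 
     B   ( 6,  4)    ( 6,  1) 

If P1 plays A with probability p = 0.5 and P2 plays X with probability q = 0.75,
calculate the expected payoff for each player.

E[P1] = 5.625, E[P2] = 3.125

Work:
E[P1] = p·q·π₁(A,X) + p·(1-q)·π₁(A,Y) + (1-p)·q·π₁(B,X) + (1-p)·(1-q)·π₁(B,Y)
= 0.5·0.75·6 + 0.5·0.25·3 + 0.5·0.75·6 + 0.5·0.25·6
= 5.625

E[P2] = 3.125 (similar calculation)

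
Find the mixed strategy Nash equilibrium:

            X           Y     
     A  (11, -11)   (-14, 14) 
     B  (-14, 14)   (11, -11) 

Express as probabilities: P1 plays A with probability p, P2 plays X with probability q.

p = 0.5, q = 0.5

Work:
Find probabilities that make opponent indifferent:
P2 chooses q to make P1 indifferent between A and B
P1 chooses p to make P2 indifferent between X and Y
Mixed NE: P1 plays (A: 0.5, B: 0.5), P2 plays (X: 0.5, Y: 0.5)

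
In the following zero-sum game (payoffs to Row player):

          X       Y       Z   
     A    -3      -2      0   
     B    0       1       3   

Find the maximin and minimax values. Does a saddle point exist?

Maximin = 0, Minimax = 0, Saddle: True

Work:
Row minimums: [-3, 0] → maximin = 0
Column maximums: [0, 1, 3] → minimax = 0
Saddle point exists! Game value = 0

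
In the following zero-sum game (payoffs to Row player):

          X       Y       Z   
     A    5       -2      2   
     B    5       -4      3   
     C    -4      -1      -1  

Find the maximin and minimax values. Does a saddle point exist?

Maximin = -2, Minimax = -1, Saddle: False

Work:
Row minimums: [-2, -4, -4] → maximin = -2
Column maximums: [5, -1, 3] → minimax = -1
No saddle point (maximin ≠ minimax). Mixed strategy needed.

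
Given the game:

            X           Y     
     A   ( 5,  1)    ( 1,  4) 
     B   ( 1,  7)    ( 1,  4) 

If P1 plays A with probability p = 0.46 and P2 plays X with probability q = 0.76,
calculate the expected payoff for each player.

E[P1] = 2.3984, E[P2] = 4.1824

Work:
E[P1] = p·q·π₁(A,X) + p·(1-q)·π₁(A,Y) + (1-p)·q·π₁(B,X) + (1-p)·(1-q)·π₁(B,Y)
= 0.46·0.76·5 + 0.46·0.24·1 + 0.54·0.76·1 + 0.54·0.24·1
= 2.3984

E[P2] = 4.1824 (similar calculation)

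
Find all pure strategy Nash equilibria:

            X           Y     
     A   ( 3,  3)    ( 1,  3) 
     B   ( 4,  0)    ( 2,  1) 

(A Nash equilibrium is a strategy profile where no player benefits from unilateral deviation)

Nash equilibrium: (B, Y)

Work:
Best responses:
  P1 vs X: payoffs [3, 4] → best response B (payoff 4)
  P1 vs Y: payoffs [1, 2] → best response B (payoff 2)
  P2 vs A: payoffs [3, 3] → best response X/Y (payoff 3)
  P2 vs B: payoffs [0, 1] → best response Y (payoff 1)
Mutual best responses: (B,Y) → Nash equilibria.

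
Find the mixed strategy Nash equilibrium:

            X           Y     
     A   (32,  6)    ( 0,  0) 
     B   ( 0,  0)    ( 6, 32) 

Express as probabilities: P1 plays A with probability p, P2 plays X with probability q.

p = 0.8421, q = 0.1579

Work:
Find probabilities that make opponent indifferent:
P2 chooses q to make P1 indifferent between A and B
P1 chooses p to make P2 indifferent between X and Y
Mixed NE: P1 plays (A: 0.8421, B: 0.1579), P2 plays (X: 0.1579, Y: 0.8421)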